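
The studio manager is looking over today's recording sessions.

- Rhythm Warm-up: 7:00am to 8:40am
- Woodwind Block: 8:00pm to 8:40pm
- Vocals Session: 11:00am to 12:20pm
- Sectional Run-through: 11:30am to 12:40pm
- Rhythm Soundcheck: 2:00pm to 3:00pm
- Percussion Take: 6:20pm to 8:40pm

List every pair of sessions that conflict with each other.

Sorted by start: Rhythm Warm-up, Vocals Session, Sectional Run-through, Rhythm Soundcheck, Percussion Take, Woodwind Block.
Vocals Session starts after Rhythm Warm-up ends; Rhythm Warm-up is clear from here.
Sectional Run-through starts before Vocals Session ends → Vocals Session and Sectional Run-through overlap.
Rhythm Soundcheck starts after Vocals Session ends; Vocals Session is clear from here.
Rhythm Soundcheck starts after Sectional Run-through ends; Sectional Run-through is clear from here.
Percussion Take starts after Rhythm Soundcheck ends; Rhythm Soundcheck is clear from here.
Woodwind Block starts before Percussion Take ends → Percussion Take and Woodwind Block overlap.

Percussion Take & Woodwind Block, Sectional Run-through & Vocals Session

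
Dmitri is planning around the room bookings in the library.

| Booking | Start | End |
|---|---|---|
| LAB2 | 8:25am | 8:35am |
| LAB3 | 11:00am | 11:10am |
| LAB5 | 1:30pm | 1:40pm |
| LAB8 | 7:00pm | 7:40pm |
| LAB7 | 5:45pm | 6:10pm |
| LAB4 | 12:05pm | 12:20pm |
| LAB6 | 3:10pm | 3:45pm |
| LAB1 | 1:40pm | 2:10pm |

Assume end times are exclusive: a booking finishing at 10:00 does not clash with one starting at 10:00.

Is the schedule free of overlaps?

Sorted by start: LAB2, LAB3, LAB4, LAB5, LAB1, LAB6, LAB7, LAB8.
LAB3 starts after LAB2 ends; LAB2 is clear from here.
LAB4 starts after LAB3 ends; LAB3 is clear from here.
LAB5 starts after LAB4 ends; LAB4 is clear from here.
LAB1 starts exactly when LAB5 ends (back-to-back, no overlap); LAB5 is clear from here.
LAB6 starts after LAB1 ends; LAB1 is clear from here.
LAB7 starts after LAB6 ends; LAB6 is clear from here.
LAB8 starts after LAB7 ends.
Every pair is clear; the schedule has no overlaps.

Yes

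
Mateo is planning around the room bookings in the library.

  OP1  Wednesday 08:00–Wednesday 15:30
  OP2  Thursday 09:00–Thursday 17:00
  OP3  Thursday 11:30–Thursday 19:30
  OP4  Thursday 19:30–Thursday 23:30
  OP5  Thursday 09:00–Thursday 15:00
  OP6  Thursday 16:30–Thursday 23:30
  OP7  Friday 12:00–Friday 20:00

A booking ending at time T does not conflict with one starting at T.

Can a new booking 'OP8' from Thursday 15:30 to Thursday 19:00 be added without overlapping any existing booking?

No — it overlaps OP2, OP3, OP6

OP1: ends Wednesday 15:30 at or before OP8 starts Thursday 15:30 → clear.
OP2: starts Thursday 09:00 before OP8 ends Thursday 19:00, and ends Thursday 17:00 after OP8 starts Thursday 15:30 → overlap.
OP5: ends Thursday 15:00 at or before OP8 starts Thursday 15:30 → clear.
OP3: starts Thursday 11:30 before OP8 ends Thursday 19:00, and ends Thursday 19:30 after OP8 starts Thursday 15:30 → overlap.
OP6: starts Thursday 16:30 before OP8 ends Thursday 19:00, and ends Thursday 23:30 after OP8 starts Thursday 15:30 → overlap.
OP4: starts Thursday 19:30 at or after OP8 ends Thursday 19:00 → clear.
OP7: starts Friday 12:00 at or after OP8 ends Thursday 19:00 → clear.
OP8 overlaps OP2, OP3, OP6.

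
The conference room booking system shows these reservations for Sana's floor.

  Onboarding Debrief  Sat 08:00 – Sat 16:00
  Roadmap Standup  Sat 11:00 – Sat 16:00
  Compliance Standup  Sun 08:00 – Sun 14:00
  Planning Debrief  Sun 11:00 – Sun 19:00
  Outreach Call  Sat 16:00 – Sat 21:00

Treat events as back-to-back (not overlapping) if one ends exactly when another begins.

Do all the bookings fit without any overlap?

Sorted by start: Onboarding Debrief, Roadmap Standup, Outreach Call, Compliance Standup, Planning Debrief.
Roadmap Standup starts before Onboarding Debrief ends → Onboarding Debrief and Roadmap Standup overlap.
That's a conflict, so the schedule is not conflict-free.

No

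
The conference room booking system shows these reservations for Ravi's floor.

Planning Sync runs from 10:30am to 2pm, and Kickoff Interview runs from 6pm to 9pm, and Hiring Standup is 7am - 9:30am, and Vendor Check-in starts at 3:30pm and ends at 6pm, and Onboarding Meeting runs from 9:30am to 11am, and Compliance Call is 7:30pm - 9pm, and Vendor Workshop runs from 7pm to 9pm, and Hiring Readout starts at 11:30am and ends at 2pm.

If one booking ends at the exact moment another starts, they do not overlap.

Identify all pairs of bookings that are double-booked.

Check each pair: they overlap iff neither finishes before the other starts.
Sorted by start: Hiring Standup, Onboarding Meeting, Planning Sync, Hiring Readout, Vendor Check-in, Kickoff Interview, Vendor Workshop, Compliance Call.
Onboarding Meeting starts exactly when Hiring Standup ends (back-to-back, no overlap), so nothing later overlaps Hiring Standup either.
Planning Sync starts before Onboarding Meeting ends → Onboarding Meeting and Planning Sync overlap.
Hiring Readout starts after Onboarding Meeting ends, so nothing later overlaps Onboarding Meeting either.
Hiring Readout starts before Planning Sync ends → Planning Sync and Hiring Readout overlap.
Vendor Check-in starts after Planning Sync ends, so nothing later overlaps Planning Sync either.
Vendor Check-in starts after Hiring Readout ends, so nothing later overlaps Hiring Readout either.
Kickoff Interview starts exactly when Vendor Check-in ends (back-to-back, no overlap), so nothing later overlaps Vendor Check-in either.
Vendor Workshop starts before Kickoff Interview ends → Kickoff Interview and Vendor Workshop overlap.
Compliance Call starts before Kickoff Interview ends → Kickoff Interview and Compliance Call overlap.
Compliance Call starts before Vendor Workshop ends → Vendor Workshop and Compliance Call overlap.

Compliance Call & Kickoff Interview, Compliance Call & Vendor Workshop, Hiring Readout & Planning Sync, Kickoff Interview & Vendor Workshop, Onboarding Meeting & Planning Sync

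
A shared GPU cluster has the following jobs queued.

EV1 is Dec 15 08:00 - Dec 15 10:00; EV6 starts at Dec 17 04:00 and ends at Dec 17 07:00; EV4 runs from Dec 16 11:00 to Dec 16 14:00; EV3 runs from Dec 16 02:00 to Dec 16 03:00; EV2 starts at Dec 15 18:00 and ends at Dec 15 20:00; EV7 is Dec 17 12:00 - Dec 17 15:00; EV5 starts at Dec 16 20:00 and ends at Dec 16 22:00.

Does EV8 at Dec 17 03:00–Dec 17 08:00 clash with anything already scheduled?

Yes — it overlaps EV6

EV1: ends Dec 15 10:00 at or before EV8 starts Dec 17 03:00 → clear.
EV2: ends Dec 15 20:00 at or before EV8 starts Dec 17 03:00 → clear.
EV3: ends Dec 16 03:00 at or before EV8 starts Dec 17 03:00 → clear.
EV4: ends Dec 16 14:00 at or before EV8 starts Dec 17 03:00 → clear.
EV5: ends Dec 16 22:00 at or before EV8 starts Dec 17 03:00 → clear.
EV6: starts Dec 17 04:00 before EV8 ends Dec 17 08:00, and ends Dec 17 07:00 after EV8 starts Dec 17 03:00 → overlap.
EV7: starts Dec 17 12:00 at or after EV8 ends Dec 17 08:00 → clear.
EV8 overlaps EV6.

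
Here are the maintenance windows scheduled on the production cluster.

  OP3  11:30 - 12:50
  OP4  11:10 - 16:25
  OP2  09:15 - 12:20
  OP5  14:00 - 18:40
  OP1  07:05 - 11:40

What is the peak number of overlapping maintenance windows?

4

Sweep the timeline, counting +1 at each start and −1 at each end (ends before starts at a tie):
07:05 start OP1 → 1
09:15 start OP2 → 2
11:10 start OP4 → 3
11:30 start OP3 → 4
11:40 end OP1 → 3
12:20 end OP2 → 2
12:50 end OP3 → 1
14:00 start OP5 → 2
16:25 end OP4 → 1
18:40 end OP5 → 0
Peak is 4, at 11:30 (OP1, OP2, OP3, OP4).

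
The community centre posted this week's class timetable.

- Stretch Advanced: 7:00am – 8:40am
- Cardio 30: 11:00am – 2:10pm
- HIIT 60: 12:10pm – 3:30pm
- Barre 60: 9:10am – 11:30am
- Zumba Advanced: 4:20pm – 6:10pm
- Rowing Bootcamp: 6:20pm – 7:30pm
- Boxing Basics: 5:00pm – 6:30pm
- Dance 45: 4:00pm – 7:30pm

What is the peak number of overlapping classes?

3

Walk through starts and ends in time order (an end at T is processed before a start at T):
7:00am start Stretch Advanced → 1
8:40am end Stretch Advanced → 0
9:10am start Barre 60 → 1
11:00am start Cardio 30 → 2
11:30am end Barre 60 → 1
12:10pm start HIIT 60 → 2
2:10pm end Cardio 30 → 1
3:30pm end HIIT 60 → 0
4:00pm start Dance 45 → 1
4:20pm start Zumba Advanced → 2
5:00pm start Boxing Basics → 3
6:10pm end Zumba Advanced → 2
6:20pm start Rowing Bootcamp → 3
6:30pm end Boxing Basics → 2
7:30pm end Dance 45 → 1
7:30pm end Rowing Bootcamp → 0
Peak is 3, at 5:00pm (Boxing Basics, Dance 45, Zumba Advanced).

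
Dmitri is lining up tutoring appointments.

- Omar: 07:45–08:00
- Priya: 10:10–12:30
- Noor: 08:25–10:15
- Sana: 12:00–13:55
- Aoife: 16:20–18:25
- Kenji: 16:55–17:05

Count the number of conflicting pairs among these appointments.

Check each pair: they overlap iff neither finishes before the other starts.
Sorted by start: Omar, Noor, Priya, Sana, Aoife, Kenji.
Noor starts after Omar ends, so Omar has no further overlaps.
Priya starts before Noor ends → Noor and Priya overlap.
Sana starts after Noor ends, so Noor has no further overlaps.
Sana starts before Priya ends → Priya and Sana overlap.
Aoife starts after Priya ends, so Priya has no further overlaps.
Aoife starts after Sana ends, so Sana has no further overlaps.
Kenji starts before Aoife ends → Aoife and Kenji overlap.
Overlapping pairs: Aoife & Kenji, Noor & Priya, Priya & Sana — 3 in total.

3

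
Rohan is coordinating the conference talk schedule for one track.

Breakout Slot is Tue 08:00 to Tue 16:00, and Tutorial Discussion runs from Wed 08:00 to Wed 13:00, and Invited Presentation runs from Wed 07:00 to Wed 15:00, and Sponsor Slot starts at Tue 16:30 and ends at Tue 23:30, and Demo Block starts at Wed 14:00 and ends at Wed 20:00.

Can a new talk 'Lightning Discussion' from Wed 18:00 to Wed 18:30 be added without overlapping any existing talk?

No — it overlaps Demo Block

Breakout Slot: ends Tue 16:00 at or before Lightning Discussion starts Wed 18:00 → clear.
Sponsor Slot: ends Tue 23:30 at or before Lightning Discussion starts Wed 18:00 → clear.
Invited Presentation: ends Wed 15:00 at or before Lightning Discussion starts Wed 18:00 → clear.
Tutorial Discussion: ends Wed 13:00 at or before Lightning Discussion starts Wed 18:00 → clear.
Demo Block: starts Wed 14:00 before Lightning Discussion ends Wed 18:30, and ends Wed 20:00 after Lightning Discussion starts Wed 18:00 → overlap.
Lightning Discussion overlaps Demo Block.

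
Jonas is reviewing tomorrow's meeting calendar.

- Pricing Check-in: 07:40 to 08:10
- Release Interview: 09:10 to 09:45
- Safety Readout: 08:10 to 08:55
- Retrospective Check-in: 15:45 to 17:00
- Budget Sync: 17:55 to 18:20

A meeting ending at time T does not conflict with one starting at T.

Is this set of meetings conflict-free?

Yes

Sorted by start: Pricing Check-in, Safety Readout, Release Interview, Retrospective Check-in, Budget Sync.
Safety Readout starts exactly when Pricing Check-in ends (back-to-back, no overlap), so Pricing Check-in has no further overlaps.
Release Interview starts after Safety Readout ends, so Safety Readout has no further overlaps.
Retrospective Check-in starts after Release Interview ends, so Release Interview has no further overlaps.
Budget Sync starts after Retrospective Check-in ends.
Every pair is clear; the schedule has no overlaps.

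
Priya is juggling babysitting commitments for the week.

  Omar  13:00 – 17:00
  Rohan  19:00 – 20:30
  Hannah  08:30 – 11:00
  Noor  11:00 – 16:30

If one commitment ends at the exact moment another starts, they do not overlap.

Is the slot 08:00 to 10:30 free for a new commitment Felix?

Hannah: starts 08:30 before Felix ends 10:30, and ends 11:00 after Felix starts 08:00 → overlap.
Noor: starts 11:00 at or after Felix ends 10:30 → clear.
Omar: starts 13:00 at or after Felix ends 10:30 → clear.
Rohan: starts 19:00 at or after Felix ends 10:30 → clear.
Felix overlaps Hannah.

No — it overlaps Hannah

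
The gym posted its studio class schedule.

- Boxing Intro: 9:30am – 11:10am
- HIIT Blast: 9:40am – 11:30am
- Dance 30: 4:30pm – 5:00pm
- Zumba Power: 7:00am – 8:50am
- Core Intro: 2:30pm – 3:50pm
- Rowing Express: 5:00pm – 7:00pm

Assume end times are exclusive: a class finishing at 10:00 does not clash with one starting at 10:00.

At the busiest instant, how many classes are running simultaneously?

2

Sort all start/end points and keep a running count:
7:00am start Zumba Power → 1
8:50am end Zumba Power → 0
9:30am start Boxing Intro → 1
9:40am start HIIT Blast → 2
11:10am end Boxing Intro → 1
11:30am end HIIT Blast → 0
2:30pm start Core Intro → 1
3:50pm end Core Intro → 0
4:30pm start Dance 30 → 1
5:00pm end Dance 30 → 0
5:00pm start Rowing Express → 1
7:00pm end Rowing Express → 0
Peak is 2, at 9:40am (Boxing Intro, HIIT Blast).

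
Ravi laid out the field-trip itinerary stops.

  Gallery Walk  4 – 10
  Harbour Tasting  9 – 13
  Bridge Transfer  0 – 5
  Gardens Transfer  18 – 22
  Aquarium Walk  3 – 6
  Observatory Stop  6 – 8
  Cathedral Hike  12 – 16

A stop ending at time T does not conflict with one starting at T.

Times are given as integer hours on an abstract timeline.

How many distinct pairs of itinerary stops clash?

Sorted by start: Bridge Transfer, Aquarium Walk, Gallery Walk, Observatory Stop, Harbour Tasting, Cathedral Hike, Gardens Transfer.
Aquarium Walk starts before Bridge Transfer ends → Bridge Transfer and Aquarium Walk overlap.
Gallery Walk starts before Bridge Transfer ends → Bridge Transfer and Gallery Walk overlap.
Observatory Stop starts after Bridge Transfer ends; Bridge Transfer is clear from here.
Gallery Walk starts before Aquarium Walk ends → Aquarium Walk and Gallery Walk overlap.
Observatory Stop starts exactly when Aquarium Walk ends (back-to-back, no overlap); Aquarium Walk is clear from here.
Observatory Stop starts before Gallery Walk ends → Gallery Walk and Observatory Stop overlap.
Harbour Tasting starts before Gallery Walk ends → Gallery Walk and Harbour Tasting overlap.
Cathedral Hike starts after Gallery Walk ends; Gallery Walk is clear from here.
Harbour Tasting starts after Observatory Stop ends; Observatory Stop is clear from here.
Cathedral Hike starts before Harbour Tasting ends → Harbour Tasting and Cathedral Hike overlap.
Gardens Transfer starts after Harbour Tasting ends.
Gardens Transfer starts after Cathedral Hike ends.
Overlapping pairs: Aquarium Walk & Bridge Transfer, Aquarium Walk & Gallery Walk, Bridge Transfer & Gallery Walk, Cathedral Hike & Harbour Tasting, Gallery Walk & Harbour Tasting, Gallery Walk & Observatory Stop — 6 in total.

6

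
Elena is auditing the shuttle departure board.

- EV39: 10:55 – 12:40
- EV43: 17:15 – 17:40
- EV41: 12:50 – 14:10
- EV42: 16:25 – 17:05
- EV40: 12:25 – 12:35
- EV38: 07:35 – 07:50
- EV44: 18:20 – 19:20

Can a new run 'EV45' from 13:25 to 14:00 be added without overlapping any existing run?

EV38: ends 07:50 at or before EV45 starts 13:25 → clear.
EV39: ends 12:40 at or before EV45 starts 13:25 → clear.
EV40: ends 12:35 at or before EV45 starts 13:25 → clear.
EV41: starts 12:50 before EV45 ends 14:00, and ends 14:10 after EV45 starts 13:25 → overlap.
EV42: starts 16:25 at or after EV45 ends 14:00 → clear.
EV43: starts 17:15 at or after EV45 ends 14:00 → clear.
EV44: starts 18:20 at or after EV45 ends 14:00 → clear.
EV45 overlaps EV41.

No — it overlaps EV41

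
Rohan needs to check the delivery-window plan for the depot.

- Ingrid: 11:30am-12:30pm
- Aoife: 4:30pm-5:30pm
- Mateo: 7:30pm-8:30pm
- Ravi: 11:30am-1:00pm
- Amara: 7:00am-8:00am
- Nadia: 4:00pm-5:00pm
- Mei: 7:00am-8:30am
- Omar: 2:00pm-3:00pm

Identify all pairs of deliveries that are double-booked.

Amara & Mei, Aoife & Nadia, Ingrid & Ravi

Sorted by start: Amara, Mei, Ingrid, Ravi, Omar, Nadia, Aoife, Mateo.
Mei starts before Amara ends → Amara and Mei overlap.
Ingrid starts after Amara ends; Amara is clear from here.
Ingrid starts after Mei ends; Mei is clear from here.
Ravi starts before Ingrid ends → Ingrid and Ravi overlap.
Omar starts after Ingrid ends; Ingrid is clear from here.
Omar starts after Ravi ends; Ravi is clear from here.
Nadia starts after Omar ends; Omar is clear from here.
Aoife starts before Nadia ends → Nadia and Aoife overlap.
Mateo starts after Nadia ends.
Mateo starts after Aoife ends.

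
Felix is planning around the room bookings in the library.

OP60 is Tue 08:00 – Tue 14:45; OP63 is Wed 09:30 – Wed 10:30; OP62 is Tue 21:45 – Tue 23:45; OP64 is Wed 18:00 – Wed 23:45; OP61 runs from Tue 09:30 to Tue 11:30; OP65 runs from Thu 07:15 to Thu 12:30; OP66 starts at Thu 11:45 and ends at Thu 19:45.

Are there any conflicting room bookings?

Yes

Sorted by start: OP60, OP61, OP62, OP63, OP64, OP65, OP66.
OP61 starts before OP60 ends → OP60 and OP61 overlap.
That's a conflict, so the schedule is not conflict-free.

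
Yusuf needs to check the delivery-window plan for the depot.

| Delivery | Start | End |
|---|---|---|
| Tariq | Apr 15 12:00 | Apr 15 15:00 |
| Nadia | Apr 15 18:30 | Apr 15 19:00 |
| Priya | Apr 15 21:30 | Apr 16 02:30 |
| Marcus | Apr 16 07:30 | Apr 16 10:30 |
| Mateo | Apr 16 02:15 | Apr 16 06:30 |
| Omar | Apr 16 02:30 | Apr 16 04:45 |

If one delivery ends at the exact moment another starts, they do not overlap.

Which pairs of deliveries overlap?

Mateo & Omar, Mateo & Priya

Check each pair: they overlap iff neither finishes before the other starts.
Sorted by start: Tariq, Nadia, Priya, Mateo, Omar, Marcus.
Nadia starts after Tariq ends, so nothing later overlaps Tariq either.
Priya starts after Nadia ends, so nothing later overlaps Nadia either.
Mateo starts before Priya ends → Priya and Mateo overlap.
Omar starts exactly when Priya ends (back-to-back, no overlap), so nothing later overlaps Priya either.
Omar starts before Mateo ends → Mateo and Omar overlap.
Marcus starts after Mateo ends.
Marcus starts after Omar ends.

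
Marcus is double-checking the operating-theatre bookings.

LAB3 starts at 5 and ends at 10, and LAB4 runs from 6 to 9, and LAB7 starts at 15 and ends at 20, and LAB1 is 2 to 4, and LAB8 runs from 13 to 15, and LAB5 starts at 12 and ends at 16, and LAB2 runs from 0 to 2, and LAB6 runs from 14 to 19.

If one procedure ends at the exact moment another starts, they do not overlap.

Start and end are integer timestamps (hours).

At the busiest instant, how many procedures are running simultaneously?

3

Sweep the timeline, counting +1 at each start and −1 at each end (ends before starts at a tie):
0 start LAB2 → 1
2 end LAB2 → 0
2 start LAB1 → 1
4 end LAB1 → 0
5 start LAB3 → 1
6 start LAB4 → 2
9 end LAB4 → 1
10 end LAB3 → 0
12 start LAB5 → 1
13 start LAB8 → 2
14 start LAB6 → 3
15 end LAB8 → 2
15 start LAB7 → 3
16 end LAB5 → 2
19 end LAB6 → 1
20 end LAB7 → 0
Peak is 3, at 14 (LAB5, LAB6, LAB8).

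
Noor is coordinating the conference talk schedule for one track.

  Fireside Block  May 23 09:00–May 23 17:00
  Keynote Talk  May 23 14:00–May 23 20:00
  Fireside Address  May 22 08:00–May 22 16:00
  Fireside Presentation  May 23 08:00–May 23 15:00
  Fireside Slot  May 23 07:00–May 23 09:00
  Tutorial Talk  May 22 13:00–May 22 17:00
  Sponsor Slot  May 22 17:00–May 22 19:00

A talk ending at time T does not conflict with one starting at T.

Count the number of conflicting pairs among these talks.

Sorted by start: Fireside Address, Tutorial Talk, Sponsor Slot, Fireside Slot, Fireside Presentation, Fireside Block, Keynote Talk.
Tutorial Talk starts before Fireside Address ends → Fireside Address and Tutorial Talk overlap.
Sponsor Slot starts after Fireside Address ends; Fireside Address is clear from here.
Sponsor Slot starts exactly when Tutorial Talk ends (back-to-back, no overlap); Tutorial Talk is clear from here.
Fireside Slot starts after Sponsor Slot ends; Sponsor Slot is clear from here.
Fireside Presentation starts before Fireside Slot ends → Fireside Slot and Fireside Presentation overlap.
Fireside Block starts exactly when Fireside Slot ends (back-to-back, no overlap); Fireside Slot is clear from here.
Fireside Block starts before Fireside Presentation ends → Fireside Presentation and Fireside Block overlap.
Keynote Talk starts before Fireside Presentation ends → Fireside Presentation and Keynote Talk overlap.
Keynote Talk starts before Fireside Block ends → Fireside Block and Keynote Talk overlap.
Overlapping pairs: Fireside Address & Tutorial Talk, Fireside Block & Fireside Presentation, Fireside Block & Keynote Talk, Fireside Presentation & Fireside Slot, Fireside Presentation & Keynote Talk — 5 in total.

5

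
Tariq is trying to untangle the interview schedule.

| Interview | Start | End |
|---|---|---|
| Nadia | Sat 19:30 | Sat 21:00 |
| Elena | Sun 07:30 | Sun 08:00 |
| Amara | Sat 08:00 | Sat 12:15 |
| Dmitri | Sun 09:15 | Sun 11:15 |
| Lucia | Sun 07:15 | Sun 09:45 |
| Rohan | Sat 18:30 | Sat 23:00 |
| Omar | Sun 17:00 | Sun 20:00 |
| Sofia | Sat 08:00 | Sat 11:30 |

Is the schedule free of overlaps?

Check each pair: they overlap iff neither finishes before the other starts.
Sorted by start: Amara, Sofia, Rohan, Nadia, Lucia, Elena, Dmitri, Omar.
Sofia starts before Amara ends → Amara and Sofia overlap.
That's a conflict, so the schedule is not conflict-free.

No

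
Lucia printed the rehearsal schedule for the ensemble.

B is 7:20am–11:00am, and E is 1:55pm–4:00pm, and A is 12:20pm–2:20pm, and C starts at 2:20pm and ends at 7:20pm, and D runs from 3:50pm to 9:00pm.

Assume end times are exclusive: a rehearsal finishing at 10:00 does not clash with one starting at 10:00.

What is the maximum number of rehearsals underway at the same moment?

Sort all start/end points and keep a running count:
7:20am start B → 1
11:00am end B → 0
12:20pm start A → 1
1:55pm start E → 2
2:20pm end A → 1
2:20pm start C → 2
3:50pm start D → 3
4:00pm end E → 2
7:20pm end C → 1
9:00pm end D → 0
Peak is 3, at 3:50pm (C, D, E).

3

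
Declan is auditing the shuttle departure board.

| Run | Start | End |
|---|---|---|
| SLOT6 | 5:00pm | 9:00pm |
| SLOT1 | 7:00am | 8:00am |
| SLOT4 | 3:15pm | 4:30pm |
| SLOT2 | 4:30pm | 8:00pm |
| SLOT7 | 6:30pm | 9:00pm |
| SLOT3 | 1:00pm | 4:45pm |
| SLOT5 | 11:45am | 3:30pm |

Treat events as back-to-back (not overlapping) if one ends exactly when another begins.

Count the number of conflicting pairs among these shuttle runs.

Sorted by start: SLOT1, SLOT5, SLOT3, SLOT4, SLOT2, SLOT6, SLOT7.
SLOT5 starts after SLOT1 ends; SLOT1 is clear from here.
SLOT3 starts before SLOT5 ends → SLOT5 and SLOT3 overlap.
SLOT4 starts before SLOT5 ends → SLOT5 and SLOT4 overlap.
SLOT2 starts after SLOT5 ends; SLOT5 is clear from here.
SLOT4 starts before SLOT3 ends → SLOT3 and SLOT4 overlap.
SLOT2 starts before SLOT3 ends → SLOT3 and SLOT2 overlap.
SLOT6 starts after SLOT3 ends; SLOT3 is clear from here.
SLOT2 starts exactly when SLOT4 ends (back-to-back, no overlap); SLOT4 is clear from here.
SLOT6 starts before SLOT2 ends → SLOT2 and SLOT6 overlap.
SLOT7 starts before SLOT2 ends → SLOT2 and SLOT7 overlap.
SLOT7 starts before SLOT6 ends → SLOT6 and SLOT7 overlap.
Overlapping pairs: SLOT2 & SLOT3, SLOT2 & SLOT6, SLOT2 & SLOT7, SLOT3 & SLOT4, SLOT3 & SLOT5, SLOT4 & SLOT5, SLOT6 & SLOT7 — 7 in total.

7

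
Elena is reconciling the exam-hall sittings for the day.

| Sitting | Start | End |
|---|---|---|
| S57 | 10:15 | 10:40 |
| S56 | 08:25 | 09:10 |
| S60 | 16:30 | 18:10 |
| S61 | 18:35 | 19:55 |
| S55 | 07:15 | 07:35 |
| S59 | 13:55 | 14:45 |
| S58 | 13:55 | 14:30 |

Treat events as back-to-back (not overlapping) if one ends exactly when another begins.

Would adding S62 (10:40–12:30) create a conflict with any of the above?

No — it doesn't clash with anything

S55: ends 07:35 at or before S62 starts 10:40 → clear.
S56: ends 09:10 at or before S62 starts 10:40 → clear.
S57: ends 10:40 at or before S62 starts 10:40 → clear.
S58: starts 13:55 at or after S62 ends 12:30 → clear.
S59: starts 13:55 at or after S62 ends 12:30 → clear.
S60: starts 16:30 at or after S62 ends 12:30 → clear.
S61: starts 18:35 at or after S62 ends 12:30 → clear.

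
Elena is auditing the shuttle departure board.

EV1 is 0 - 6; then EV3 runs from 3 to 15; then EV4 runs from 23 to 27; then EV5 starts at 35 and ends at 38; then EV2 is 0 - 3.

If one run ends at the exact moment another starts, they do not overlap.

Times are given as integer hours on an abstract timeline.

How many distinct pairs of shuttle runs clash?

2

Two intervals overlap when each starts before the other ends.
Sorted by start: EV1, EV2, EV3, EV4, EV5.
EV2 starts before EV1 ends → EV1 and EV2 overlap.
EV3 starts before EV1 ends → EV1 and EV3 overlap.
EV4 starts after EV1 ends — done with EV1.
EV3 starts exactly when EV2 ends (back-to-back, no overlap) — done with EV2.
EV4 starts after EV3 ends — done with EV3.
EV5 starts after EV4 ends.
Overlapping pairs: EV1 & EV2, EV1 & EV3 — 2 in total.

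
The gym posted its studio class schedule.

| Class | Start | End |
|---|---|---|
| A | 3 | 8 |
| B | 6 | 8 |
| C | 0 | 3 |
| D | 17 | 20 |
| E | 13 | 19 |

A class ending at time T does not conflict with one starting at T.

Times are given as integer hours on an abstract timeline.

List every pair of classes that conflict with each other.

A & B, D & E

Two intervals overlap when each starts before the other ends.
Sorted by start: C, A, B, E, D.
A starts exactly when C ends (back-to-back, no overlap); C is clear from here.
B starts before A ends → A and B overlap.
E starts after A ends; A is clear from here.
E starts after B ends; B is clear from here.
D starts before E ends → E and D overlap.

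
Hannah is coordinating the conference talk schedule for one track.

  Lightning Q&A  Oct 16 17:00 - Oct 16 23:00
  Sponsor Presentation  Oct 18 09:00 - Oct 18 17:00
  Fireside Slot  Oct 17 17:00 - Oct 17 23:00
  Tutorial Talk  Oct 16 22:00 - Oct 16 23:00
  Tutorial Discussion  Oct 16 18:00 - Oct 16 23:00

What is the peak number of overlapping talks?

Sort all start/end points and keep a running count:
Oct 16 17:00 start Lightning Q&A → 1
Oct 16 18:00 start Tutorial Discussion → 2
Oct 16 22:00 start Tutorial Talk → 3
Oct 16 23:00 end Lightning Q&A → 2
Oct 16 23:00 end Tutorial Discussion → 1
Oct 16 23:00 end Tutorial Talk → 0
Oct 17 17:00 start Fireside Slot → 1
Oct 17 23:00 end Fireside Slot → 0
Oct 18 09:00 start Sponsor Presentation → 1
Oct 18 17:00 end Sponsor Presentation → 0
Peak is 3, at Oct 16 22:00 (Lightning Q&A, Tutorial Discussion, Tutorial Talk).

3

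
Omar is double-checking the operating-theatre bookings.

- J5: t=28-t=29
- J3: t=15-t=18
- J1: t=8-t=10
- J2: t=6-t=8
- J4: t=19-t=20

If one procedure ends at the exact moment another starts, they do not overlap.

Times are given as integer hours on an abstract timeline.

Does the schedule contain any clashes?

Sorted by start: J2, J1, J3, J4, J5.
J1 starts exactly when J2 ends (back-to-back, no overlap); J2 is clear from here.
J3 starts after J1 ends; J1 is clear from here.
J4 starts after J3 ends; J3 is clear from here.
J5 starts after J4 ends.
Every pair is clear; the schedule has no overlaps.

No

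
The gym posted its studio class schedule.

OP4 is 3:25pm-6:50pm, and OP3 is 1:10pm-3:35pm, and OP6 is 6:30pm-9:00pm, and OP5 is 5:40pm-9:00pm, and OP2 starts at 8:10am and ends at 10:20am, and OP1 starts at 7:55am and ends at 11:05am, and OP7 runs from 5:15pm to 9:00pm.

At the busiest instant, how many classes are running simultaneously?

Sweep the timeline, counting +1 at each start and −1 at each end (ends before starts at a tie):
7:55am start OP1 → 1
8:10am start OP2 → 2
10:20am end OP2 → 1
11:05am end OP1 → 0
1:10pm start OP3 → 1
3:25pm start OP4 → 2
3:35pm end OP3 → 1
5:15pm start OP7 → 2
5:40pm start OP5 → 3
6:30pm start OP6 → 4
6:50pm end OP4 → 3
9:00pm end OP5 → 2
9:00pm end OP6 → 1
9:00pm end OP7 → 0
Peak is 4, at 6:30pm (OP4, OP5, OP6, OP7).

4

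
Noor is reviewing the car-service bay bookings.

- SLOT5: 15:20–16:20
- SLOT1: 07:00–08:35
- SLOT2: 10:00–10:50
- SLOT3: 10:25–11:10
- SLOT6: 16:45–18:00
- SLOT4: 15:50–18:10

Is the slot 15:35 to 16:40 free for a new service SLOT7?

SLOT1: ends 08:35 at or before SLOT7 starts 15:35 → clear.
SLOT2: ends 10:50 at or before SLOT7 starts 15:35 → clear.
SLOT3: ends 11:10 at or before SLOT7 starts 15:35 → clear.
SLOT5: starts 15:20 before SLOT7 ends 16:40, and ends 16:20 after SLOT7 starts 15:35 → overlap.
SLOT4: starts 15:50 before SLOT7 ends 16:40, and ends 18:10 after SLOT7 starts 15:35 → overlap.
SLOT6: starts 16:45 at or after SLOT7 ends 16:40 → clear.
SLOT7 overlaps SLOT4, SLOT5.

No — it overlaps SLOT4, SLOT5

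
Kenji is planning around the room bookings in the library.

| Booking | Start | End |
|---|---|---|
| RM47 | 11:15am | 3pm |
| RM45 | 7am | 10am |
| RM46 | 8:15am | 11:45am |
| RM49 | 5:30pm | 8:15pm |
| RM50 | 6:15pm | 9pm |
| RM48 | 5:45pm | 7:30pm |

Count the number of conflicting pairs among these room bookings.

5

Sorted by start: RM45, RM46, RM47, RM49, RM48, RM50.
RM46 starts before RM45 ends → RM45 and RM46 overlap.
RM47 starts after RM45 ends — done with RM45.
RM47 starts before RM46 ends → RM46 and RM47 overlap.
RM49 starts after RM46 ends — done with RM46.
RM49 starts after RM47 ends — done with RM47.
RM48 starts before RM49 ends → RM49 and RM48 overlap.
RM50 starts before RM49 ends → RM49 and RM50 overlap.
RM50 starts before RM48 ends → RM48 and RM50 overlap.
Overlapping pairs: RM45 & RM46, RM46 & RM47, RM48 & RM49, RM48 & RM50, RM49 & RM50 — 5 in total.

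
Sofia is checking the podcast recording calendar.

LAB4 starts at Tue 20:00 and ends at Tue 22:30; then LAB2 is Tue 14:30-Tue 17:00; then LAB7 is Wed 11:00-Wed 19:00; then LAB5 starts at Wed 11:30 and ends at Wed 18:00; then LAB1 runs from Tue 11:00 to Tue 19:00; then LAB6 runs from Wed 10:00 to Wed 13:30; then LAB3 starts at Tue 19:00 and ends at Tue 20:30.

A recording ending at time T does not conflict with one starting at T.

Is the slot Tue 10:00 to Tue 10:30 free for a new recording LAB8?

Yes — the slot is free

LAB1: starts Tue 11:00 at or after LAB8 ends Tue 10:30 → clear.
LAB2: starts Tue 14:30 at or after LAB8 ends Tue 10:30 → clear.
LAB3: starts Tue 19:00 at or after LAB8 ends Tue 10:30 → clear.
LAB4: starts Tue 20:00 at or after LAB8 ends Tue 10:30 → clear.
LAB6: starts Wed 10:00 at or after LAB8 ends Tue 10:30 → clear.
LAB7: starts Wed 11:00 at or after LAB8 ends Tue 10:30 → clear.
LAB5: starts Wed 11:30 at or after LAB8 ends Tue 10:30 → clear.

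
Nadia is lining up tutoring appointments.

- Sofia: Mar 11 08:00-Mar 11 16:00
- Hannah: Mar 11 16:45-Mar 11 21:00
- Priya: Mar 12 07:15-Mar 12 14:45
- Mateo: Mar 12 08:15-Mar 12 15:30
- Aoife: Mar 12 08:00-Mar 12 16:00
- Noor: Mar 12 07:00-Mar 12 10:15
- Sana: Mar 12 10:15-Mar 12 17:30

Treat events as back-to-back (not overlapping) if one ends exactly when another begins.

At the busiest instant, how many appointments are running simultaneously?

4

Walk through starts and ends in time order (an end at T is processed before a start at T):
Mar 11 08:00 start Sofia → 1
Mar 11 16:00 end Sofia → 0
Mar 11 16:45 start Hannah → 1
Mar 11 21:00 end Hannah → 0
Mar 12 07:00 start Noor → 1
Mar 12 07:15 start Priya → 2
Mar 12 08:00 start Aoife → 3
Mar 12 08:15 start Mateo → 4
Mar 12 10:15 end Noor → 3
Mar 12 10:15 start Sana → 4
Mar 12 14:45 end Priya → 3
Mar 12 15:30 end Mateo → 2
Mar 12 16:00 end Aoife → 1
Mar 12 17:30 end Sana → 0
Peak is 4, at Mar 12 08:15 (Aoife, Mateo, Noor, Priya).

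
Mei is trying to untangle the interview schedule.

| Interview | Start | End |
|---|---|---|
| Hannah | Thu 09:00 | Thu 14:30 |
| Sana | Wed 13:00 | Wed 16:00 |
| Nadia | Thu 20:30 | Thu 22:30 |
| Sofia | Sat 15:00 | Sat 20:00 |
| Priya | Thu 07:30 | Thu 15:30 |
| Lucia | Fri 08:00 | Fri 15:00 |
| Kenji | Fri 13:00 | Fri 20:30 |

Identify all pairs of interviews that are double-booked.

Hannah & Priya, Kenji & Lucia

Check each pair: they overlap iff neither finishes before the other starts.
Sorted by start: Sana, Priya, Hannah, Nadia, Lucia, Kenji, Sofia.
Priya starts after Sana ends — done with Sana.
Hannah starts before Priya ends → Priya and Hannah overlap.
Nadia starts after Priya ends — done with Priya.
Nadia starts after Hannah ends — done with Hannah.
Lucia starts after Nadia ends — done with Nadia.
Kenji starts before Lucia ends → Lucia and Kenji overlap.
Sofia starts after Lucia ends.
Sofia starts after Kenji ends.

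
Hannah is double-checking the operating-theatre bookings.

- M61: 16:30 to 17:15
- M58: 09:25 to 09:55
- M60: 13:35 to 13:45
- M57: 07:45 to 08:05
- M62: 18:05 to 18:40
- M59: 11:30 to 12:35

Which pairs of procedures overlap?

no conflicts

Sorted by start: M57, M58, M59, M60, M61, M62.
M58 starts after M57 ends — done with M57.
M59 starts after M58 ends — done with M58.
M60 starts after M59 ends — done with M59.
M61 starts after M60 ends — done with M60.
M62 starts after M61 ends.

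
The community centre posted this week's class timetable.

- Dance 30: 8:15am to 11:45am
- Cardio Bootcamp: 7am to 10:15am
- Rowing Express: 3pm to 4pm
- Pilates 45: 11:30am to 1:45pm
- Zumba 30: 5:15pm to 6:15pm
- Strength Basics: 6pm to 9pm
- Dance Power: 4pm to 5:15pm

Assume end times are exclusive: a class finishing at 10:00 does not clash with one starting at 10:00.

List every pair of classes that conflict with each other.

Sorted by start: Cardio Bootcamp, Dance 30, Pilates 45, Rowing Express, Dance Power, Zumba 30, Strength Basics.
Dance 30 starts before Cardio Bootcamp ends → Cardio Bootcamp and Dance 30 overlap.
Pilates 45 starts after Cardio Bootcamp ends; Cardio Bootcamp is clear from here.
Pilates 45 starts before Dance 30 ends → Dance 30 and Pilates 45 overlap.
Rowing Express starts after Dance 30 ends; Dance 30 is clear from here.
Rowing Express starts after Pilates 45 ends; Pilates 45 is clear from here.
Dance Power starts exactly when Rowing Express ends (back-to-back, no overlap); Rowing Express is clear from here.
Zumba 30 starts exactly when Dance Power ends (back-to-back, no overlap); Dance Power is clear from here.
Strength Basics starts before Zumba 30 ends → Zumba 30 and Strength Basics overlap.

Cardio Bootcamp & Dance 30, Dance 30 & Pilates 45, Strength Basics & Zumba 30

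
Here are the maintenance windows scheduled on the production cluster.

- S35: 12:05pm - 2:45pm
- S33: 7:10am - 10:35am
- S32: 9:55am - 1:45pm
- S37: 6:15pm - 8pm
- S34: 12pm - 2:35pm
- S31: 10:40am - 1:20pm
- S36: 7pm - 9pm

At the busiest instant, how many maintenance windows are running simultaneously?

Walk through starts and ends in time order (an end at T is processed before a start at T):
7:10am start S33 → 1
9:55am start S32 → 2
10:35am end S33 → 1
10:40am start S31 → 2
12pm start S34 → 3
12:05pm start S35 → 4
1:20pm end S31 → 3
1:45pm end S32 → 2
2:35pm end S34 → 1
2:45pm end S35 → 0
6:15pm start S37 → 1
7pm start S36 → 2
8pm end S37 → 1
9pm end S36 → 0
Peak is 4, at 12:05pm (S31, S32, S34, S35).

4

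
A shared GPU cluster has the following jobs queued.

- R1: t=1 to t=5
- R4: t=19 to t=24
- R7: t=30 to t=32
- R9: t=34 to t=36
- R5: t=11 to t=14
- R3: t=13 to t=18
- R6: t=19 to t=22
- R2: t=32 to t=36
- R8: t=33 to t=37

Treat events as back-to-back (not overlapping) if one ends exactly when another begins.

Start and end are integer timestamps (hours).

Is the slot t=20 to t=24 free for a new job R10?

No — it overlaps R4, R6

R1: ends t=5 at or before R10 starts t=20 → clear.
R5: ends t=14 at or before R10 starts t=20 → clear.
R3: ends t=18 at or before R10 starts t=20 → clear.
R4: starts t=19 before R10 ends t=24, and ends t=24 after R10 starts t=20 → overlap.
R6: starts t=19 before R10 ends t=24, and ends t=22 after R10 starts t=20 → overlap.
R7: starts t=30 at or after R10 ends t=24 → clear.
R2: starts t=32 at or after R10 ends t=24 → clear.
R8: starts t=33 at or after R10 ends t=24 → clear.
R9: starts t=34 at or after R10 ends t=24 → clear.
R10 overlaps R4, R6.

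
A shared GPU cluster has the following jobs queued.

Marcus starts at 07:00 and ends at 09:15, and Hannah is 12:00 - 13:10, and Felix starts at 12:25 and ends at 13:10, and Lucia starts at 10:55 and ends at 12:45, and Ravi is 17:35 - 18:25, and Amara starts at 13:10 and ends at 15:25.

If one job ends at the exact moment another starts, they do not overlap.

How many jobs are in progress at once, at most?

3

Sort all start/end points and keep a running count:
07:00 start Marcus → 1
09:15 end Marcus → 0
10:55 start Lucia → 1
12:00 start Hannah → 2
12:25 start Felix → 3
12:45 end Lucia → 2
13:10 end Felix → 1
13:10 end Hannah → 0
13:10 start Amara → 1
15:25 end Amara → 0
17:35 start Ravi → 1
18:25 end Ravi → 0
Peak is 3, at 12:25 (Felix, Hannah, Lucia).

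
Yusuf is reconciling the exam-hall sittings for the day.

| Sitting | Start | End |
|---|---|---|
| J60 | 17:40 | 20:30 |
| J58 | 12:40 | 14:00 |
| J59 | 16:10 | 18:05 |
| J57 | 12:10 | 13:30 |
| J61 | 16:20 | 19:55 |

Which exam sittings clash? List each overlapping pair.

Sorted by start: J57, J58, J59, J61, J60.
J58 starts before J57 ends → J57 and J58 overlap.
J59 starts after J57 ends, so J57 has no further overlaps.
J59 starts after J58 ends, so J58 has no further overlaps.
J61 starts before J59 ends → J59 and J61 overlap.
J60 starts before J59 ends → J59 and J60 overlap.
J60 starts before J61 ends → J61 and J60 overlap.

J57 & J58, J59 & J60, J59 & J61, J60 & J61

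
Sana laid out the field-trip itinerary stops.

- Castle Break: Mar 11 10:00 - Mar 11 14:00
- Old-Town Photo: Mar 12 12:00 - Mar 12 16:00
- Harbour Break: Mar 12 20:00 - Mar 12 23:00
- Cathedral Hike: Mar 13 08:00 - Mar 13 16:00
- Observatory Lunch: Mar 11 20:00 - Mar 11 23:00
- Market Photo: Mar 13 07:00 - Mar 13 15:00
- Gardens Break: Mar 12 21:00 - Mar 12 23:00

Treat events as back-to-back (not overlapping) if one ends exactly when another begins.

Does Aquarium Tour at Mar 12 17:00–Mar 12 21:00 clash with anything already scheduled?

Castle Break: ends Mar 11 14:00 at or before Aquarium Tour starts Mar 12 17:00 → clear.
Observatory Lunch: ends Mar 11 23:00 at or before Aquarium Tour starts Mar 12 17:00 → clear.
Old-Town Photo: ends Mar 12 16:00 at or before Aquarium Tour starts Mar 12 17:00 → clear.
Harbour Break: starts Mar 12 20:00 before Aquarium Tour ends Mar 12 21:00, and ends Mar 12 23:00 after Aquarium Tour starts Mar 12 17:00 → overlap.
Gardens Break: starts Mar 12 21:00 at or after Aquarium Tour ends Mar 12 21:00 → clear.
Market Photo: starts Mar 13 07:00 at or after Aquarium Tour ends Mar 12 21:00 → clear.
Cathedral Hike: starts Mar 13 08:00 at or after Aquarium Tour ends Mar 12 21:00 → clear.
Aquarium Tour overlaps Harbour Break.

Yes — it overlaps Harbour Break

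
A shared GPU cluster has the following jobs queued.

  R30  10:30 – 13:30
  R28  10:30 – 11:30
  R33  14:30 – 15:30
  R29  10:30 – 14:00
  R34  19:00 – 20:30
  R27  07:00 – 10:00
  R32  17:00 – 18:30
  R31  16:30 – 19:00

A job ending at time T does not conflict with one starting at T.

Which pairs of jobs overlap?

Sorted by start: R27, R28, R29, R30, R33, R31, R32, R34.
R28 starts after R27 ends, so nothing later overlaps R27 either.
R29 starts before R28 ends → R28 and R29 overlap.
R30 starts before R28 ends → R28 and R30 overlap.
R33 starts after R28 ends, so nothing later overlaps R28 either.
R30 starts before R29 ends → R29 and R30 overlap.
R33 starts after R29 ends, so nothing later overlaps R29 either.
R33 starts after R30 ends, so nothing later overlaps R30 either.
R31 starts after R33 ends, so nothing later overlaps R33 either.
R32 starts before R31 ends → R31 and R32 overlap.
R34 starts exactly when R31 ends (back-to-back, no overlap).
R34 starts after R32 ends.

R28 & R29, R28 & R30, R29 & R30, R31 & R32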